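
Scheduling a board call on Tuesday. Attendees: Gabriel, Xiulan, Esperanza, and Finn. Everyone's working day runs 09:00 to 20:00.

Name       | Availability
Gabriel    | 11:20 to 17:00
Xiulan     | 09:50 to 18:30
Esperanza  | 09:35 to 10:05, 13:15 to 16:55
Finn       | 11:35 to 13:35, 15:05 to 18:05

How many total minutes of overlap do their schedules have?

130

Gabriel ∩ Xiulan: 11:20-17:00.
Gabriel ∩ Xiulan ∩ Esperanza: 13:15-16:55.
Gabriel ∩ Xiulan ∩ Esperanza ∩ Finn: 13:15-13:35, 15:05-16:55.
So the common availability across everyone is 13:15-13:35, 15:05-16:55.
Summing the common windows: 20 + 110 = 130 minutes.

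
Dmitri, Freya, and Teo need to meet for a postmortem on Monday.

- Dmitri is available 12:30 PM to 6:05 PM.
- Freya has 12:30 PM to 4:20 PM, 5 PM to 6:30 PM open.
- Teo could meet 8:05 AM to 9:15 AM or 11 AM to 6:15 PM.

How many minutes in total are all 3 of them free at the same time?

Dmitri ∩ Freya: 12:30-16:20, 17:00-18:05.
Dmitri ∩ Freya ∩ Teo: 12:30-16:20, 17:00-18:05.
Summing the common windows: 230 + 65 = 295 minutes.

295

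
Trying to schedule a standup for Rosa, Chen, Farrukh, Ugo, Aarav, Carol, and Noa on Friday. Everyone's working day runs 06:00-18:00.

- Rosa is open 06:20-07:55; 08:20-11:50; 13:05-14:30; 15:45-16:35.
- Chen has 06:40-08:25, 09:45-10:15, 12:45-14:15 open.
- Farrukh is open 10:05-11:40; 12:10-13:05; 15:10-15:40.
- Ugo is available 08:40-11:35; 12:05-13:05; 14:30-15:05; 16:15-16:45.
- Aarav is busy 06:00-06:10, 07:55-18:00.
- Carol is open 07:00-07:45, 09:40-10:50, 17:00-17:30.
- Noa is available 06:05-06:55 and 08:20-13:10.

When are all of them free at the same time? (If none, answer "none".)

Rosa free: 06:20-07:55, 08:20-11:50, 13:05-14:30, 15:45-16:35.
Chen free: 06:40-08:25, 09:45-10:15, 12:45-14:15.
Farrukh free: 10:05-11:40, 12:10-13:05, 15:10-15:40.
Ugo free: 08:40-11:35, 12:05-13:05, 14:30-15:05, 16:15-16:45.
Aarav free: 06:10-07:55 (invert busy blocks within the working day).
Carol free: 07:00-07:45, 09:40-10:50, 17:00-17:30.
Noa free: 06:05-06:55, 08:20-13:10.
Rosa ∩ Chen: 06:40-07:55, 08:20-08:25, 09:45-10:15, 13:05-14:15.
Rosa ∩ Chen ∩ Farrukh: 10:05-10:15.
Rosa ∩ Chen ∩ Farrukh ∩ Ugo: 10:05-10:15.
Rosa ∩ Chen ∩ Farrukh ∩ Ugo ∩ Aarav: ∅.
Rosa ∩ Chen ∩ Farrukh ∩ Ugo ∩ Aarav ∩ Carol: ∅.
Rosa ∩ Chen ∩ Farrukh ∩ Ugo ∩ Aarav ∩ Carol ∩ Noa: ∅.
There is no time when everyone is free.

none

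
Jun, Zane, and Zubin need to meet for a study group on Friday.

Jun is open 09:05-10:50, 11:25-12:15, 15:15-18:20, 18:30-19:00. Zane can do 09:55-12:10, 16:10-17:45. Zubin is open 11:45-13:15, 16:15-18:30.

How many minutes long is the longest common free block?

90

Jun ∩ Zane: 09:55-10:50, 11:25-12:10, 16:10-17:45.
Jun ∩ Zane ∩ Zubin: 11:45-12:10, 16:15-17:45.
The longest is 16:15-17:45 at 90 minutes.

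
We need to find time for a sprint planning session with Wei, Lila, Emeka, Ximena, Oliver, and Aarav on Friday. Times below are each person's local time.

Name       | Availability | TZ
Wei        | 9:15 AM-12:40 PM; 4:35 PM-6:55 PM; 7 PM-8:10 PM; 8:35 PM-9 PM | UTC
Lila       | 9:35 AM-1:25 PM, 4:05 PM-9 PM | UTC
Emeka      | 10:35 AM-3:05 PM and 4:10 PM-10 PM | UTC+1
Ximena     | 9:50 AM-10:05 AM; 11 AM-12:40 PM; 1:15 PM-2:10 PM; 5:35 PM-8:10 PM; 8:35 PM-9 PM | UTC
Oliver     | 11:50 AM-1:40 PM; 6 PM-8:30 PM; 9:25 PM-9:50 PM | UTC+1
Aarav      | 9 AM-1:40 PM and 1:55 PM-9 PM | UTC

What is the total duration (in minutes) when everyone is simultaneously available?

Wei in UTC: 09:15-12:40, 16:35-18:55, 19:00-20:10, 20:35-21:00.
Lila in UTC: 09:35-13:25, 16:05-21:00.
Emeka in UTC: 09:35-14:05, 15:10-21:00 (subtract 1h to convert from UTC+1).
Ximena in UTC: 09:50-10:05, 11:00-12:40, 13:15-14:10, 17:35-20:10, 20:35-21:00.
Oliver in UTC: 10:50-12:40, 17:00-19:30, 20:25-20:50 (subtract 1h to convert from UTC+1).
Aarav in UTC: 09:00-13:40, 13:55-21:00.
Wei ∩ Lila: 09:35-12:40, 16:35-18:55, 19:00-20:10, 20:35-21:00.
Wei ∩ Lila ∩ Emeka: 09:35-12:40, 16:35-18:55, 19:00-20:10, 20:35-21:00.
Wei ∩ Lila ∩ Emeka ∩ Ximena: 09:50-10:05, 11:00-12:40, 17:35-18:55, 19:00-20:10, 20:35-21:00.
Wei ∩ Lila ∩ Emeka ∩ Ximena ∩ Oliver: 11:00-12:40, 17:35-18:55, 19:00-19:30, 20:35-20:50.
Wei ∩ Lila ∩ Emeka ∩ Ximena ∩ Oliver ∩ Aarav: 11:00-12:40, 17:35-18:55, 19:00-19:30, 20:35-20:50.
Summing the common windows: 100 + 80 + 30 + 15 = 225 minutes.

225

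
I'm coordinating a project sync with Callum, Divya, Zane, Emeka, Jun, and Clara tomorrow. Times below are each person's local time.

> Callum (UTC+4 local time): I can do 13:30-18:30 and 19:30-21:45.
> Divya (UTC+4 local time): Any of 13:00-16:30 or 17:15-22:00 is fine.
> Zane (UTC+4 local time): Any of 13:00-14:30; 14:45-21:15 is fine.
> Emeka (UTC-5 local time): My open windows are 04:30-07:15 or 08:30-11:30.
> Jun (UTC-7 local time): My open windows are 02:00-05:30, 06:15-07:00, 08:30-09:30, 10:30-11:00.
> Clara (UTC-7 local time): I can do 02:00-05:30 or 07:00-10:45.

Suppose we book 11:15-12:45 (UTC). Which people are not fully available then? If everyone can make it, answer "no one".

Callum in UTC: 09:30-14:30, 15:30-17:45 (subtract 4h to convert from UTC+4).
Divya in UTC: 09:00-12:30, 13:15-18:00 (subtract 4h to convert from UTC+4).
Zane in UTC: 09:00-10:30, 10:45-17:15 (subtract 4h to convert from UTC+4).
Emeka in UTC: 09:30-12:15, 13:30-16:30 (add 5h to convert from UTC-5).
Jun in UTC: 09:00-12:30, 13:15-14:00, 15:30-16:30, 17:30-18:00 (add 7h to convert from UTC-7).
Clara in UTC: 09:00-12:30, 14:00-17:45 (add 7h to convert from UTC-7).
Callum: free for 11:15-12:45. Divya: not fully free for 11:15-12:45. Zane: free for 11:15-12:45. Emeka: not fully free for 11:15-12:45. Jun: not fully free for 11:15-12:45. Clara: not fully free for 11:15-12:45.

Clara, Divya, Emeka, Jun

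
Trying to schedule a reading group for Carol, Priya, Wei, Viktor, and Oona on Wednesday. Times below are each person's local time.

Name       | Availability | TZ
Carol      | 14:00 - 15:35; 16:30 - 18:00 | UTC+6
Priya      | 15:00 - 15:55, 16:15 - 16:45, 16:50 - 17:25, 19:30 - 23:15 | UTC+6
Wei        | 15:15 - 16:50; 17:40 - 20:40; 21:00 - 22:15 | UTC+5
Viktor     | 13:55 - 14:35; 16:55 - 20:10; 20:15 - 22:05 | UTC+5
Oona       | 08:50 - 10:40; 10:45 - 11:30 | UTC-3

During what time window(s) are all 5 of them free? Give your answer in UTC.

none

Carol in UTC: 08:00-09:35, 10:30-12:00 (subtract 6h to convert from UTC+6).
Priya in UTC: 09:00-09:55, 10:15-10:45, 10:50-11:25, 13:30-17:15 (subtract 6h to convert from UTC+6).
Wei in UTC: 10:15-11:50, 12:40-15:40, 16:00-17:15 (subtract 5h to convert from UTC+5).
Viktor in UTC: 08:55-09:35, 11:55-15:10, 15:15-17:05 (subtract 5h to convert from UTC+5).
Oona in UTC: 11:50-13:40, 13:45-14:30 (add 3h to convert from UTC-3).
Carol ∩ Priya: 09:00-09:35, 10:30-10:45, 10:50-11:25.
Carol ∩ Priya ∩ Wei: 10:30-10:45, 10:50-11:25.
Carol ∩ Priya ∩ Wei ∩ Viktor: ∅.
Carol ∩ Priya ∩ Wei ∩ Viktor ∩ Oona: ∅.
There is no time when everyone is free.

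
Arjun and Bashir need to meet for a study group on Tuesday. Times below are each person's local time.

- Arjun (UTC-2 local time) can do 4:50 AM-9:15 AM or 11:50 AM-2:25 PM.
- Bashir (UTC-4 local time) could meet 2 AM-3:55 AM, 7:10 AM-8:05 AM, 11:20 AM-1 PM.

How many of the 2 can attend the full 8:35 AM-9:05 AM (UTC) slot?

1

Arjun in UTC: 06:50-11:15, 13:50-16:25 (add 2h to convert from UTC-2).
Bashir in UTC: 06:00-07:55, 11:10-12:05, 15:20-17:00 (add 4h to convert from UTC-4).
Arjun can make the full 08:35-09:05 slot — that's 1.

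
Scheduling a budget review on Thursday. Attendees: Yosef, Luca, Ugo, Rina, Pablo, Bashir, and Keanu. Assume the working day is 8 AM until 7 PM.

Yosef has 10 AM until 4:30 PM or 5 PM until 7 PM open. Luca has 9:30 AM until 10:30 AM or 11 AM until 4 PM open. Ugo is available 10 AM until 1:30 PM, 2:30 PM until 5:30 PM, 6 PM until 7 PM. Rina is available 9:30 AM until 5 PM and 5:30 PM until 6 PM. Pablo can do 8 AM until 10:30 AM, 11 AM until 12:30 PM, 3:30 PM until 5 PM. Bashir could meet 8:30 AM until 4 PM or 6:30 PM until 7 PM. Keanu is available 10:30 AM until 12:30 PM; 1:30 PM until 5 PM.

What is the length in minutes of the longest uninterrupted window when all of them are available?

90

Yosef ∩ Luca: 10:00-10:30, 11:00-16:00.
Yosef ∩ Luca ∩ Ugo: 10:00-10:30, 11:00-13:30, 14:30-16:00.
Yosef ∩ Luca ∩ Ugo ∩ Rina: 10:00-10:30, 11:00-13:30, 14:30-16:00.
Yosef ∩ Luca ∩ Ugo ∩ Rina ∩ Pablo: 10:00-10:30, 11:00-12:30, 15:30-16:00.
Yosef ∩ Luca ∩ Ugo ∩ Rina ∩ Pablo ∩ Bashir: 10:00-10:30, 11:00-12:30, 15:30-16:00.
Yosef ∩ Luca ∩ Ugo ∩ Rina ∩ Pablo ∩ Bashir ∩ Keanu: 11:00-12:30, 15:30-16:00.
The longest is 11:00-12:30 at 90 minutes.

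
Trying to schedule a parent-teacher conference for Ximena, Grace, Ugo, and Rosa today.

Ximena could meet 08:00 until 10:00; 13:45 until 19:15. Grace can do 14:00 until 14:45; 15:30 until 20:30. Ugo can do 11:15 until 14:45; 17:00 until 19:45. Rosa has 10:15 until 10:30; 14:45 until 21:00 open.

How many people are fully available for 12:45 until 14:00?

1

Ugo can make the full 12:45-14:00 slot — that's 1.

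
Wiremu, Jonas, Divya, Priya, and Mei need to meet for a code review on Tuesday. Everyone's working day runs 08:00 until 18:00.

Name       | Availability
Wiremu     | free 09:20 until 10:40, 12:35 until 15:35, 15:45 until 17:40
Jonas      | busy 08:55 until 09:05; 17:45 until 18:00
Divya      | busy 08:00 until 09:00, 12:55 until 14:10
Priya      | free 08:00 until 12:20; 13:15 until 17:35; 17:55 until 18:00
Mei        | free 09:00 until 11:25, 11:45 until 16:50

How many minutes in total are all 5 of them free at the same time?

230

Wiremu free: 09:20-10:40, 12:35-15:35, 15:45-17:40.
Jonas free: 08:00-08:55, 09:05-17:45 (invert busy blocks within the working day).
Divya free: 09:00-12:55, 14:10-18:00 (invert busy blocks within the working day).
Priya free: 08:00-12:20, 13:15-17:35, 17:55-18:00.
Mei free: 09:00-11:25, 11:45-16:50.
Wiremu ∩ Jonas: 09:20-10:40, 12:35-15:35, 15:45-17:40.
Wiremu ∩ Jonas ∩ Divya: 09:20-10:40, 12:35-12:55, 14:10-15:35, 15:45-17:40.
Wiremu ∩ Jonas ∩ Divya ∩ Priya: 09:20-10:40, 14:10-15:35, 15:45-17:35.
Wiremu ∩ Jonas ∩ Divya ∩ Priya ∩ Mei: 09:20-10:40, 14:10-15:35, 15:45-16:50.
Summing the common windows: 80 + 85 + 65 = 230 minutes.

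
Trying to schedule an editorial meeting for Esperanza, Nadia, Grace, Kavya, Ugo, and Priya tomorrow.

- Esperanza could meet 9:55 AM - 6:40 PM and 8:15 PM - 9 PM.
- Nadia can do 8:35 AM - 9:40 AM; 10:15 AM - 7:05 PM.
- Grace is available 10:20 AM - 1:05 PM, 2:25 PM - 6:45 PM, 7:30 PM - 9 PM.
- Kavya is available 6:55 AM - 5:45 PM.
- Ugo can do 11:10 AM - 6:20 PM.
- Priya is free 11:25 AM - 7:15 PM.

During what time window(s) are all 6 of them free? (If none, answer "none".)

11:25-13:05, 14:25-17:45

Esperanza ∩ Nadia: 10:15-18:40.
Esperanza ∩ Nadia ∩ Grace: 10:20-13:05, 14:25-18:40.
Esperanza ∩ Nadia ∩ Grace ∩ Kavya: 10:20-13:05, 14:25-17:45.
Esperanza ∩ Nadia ∩ Grace ∩ Kavya ∩ Ugo: 11:10-13:05, 14:25-17:45.
Esperanza ∩ Nadia ∩ Grace ∩ Kavya ∩ Ugo ∩ Priya: 11:25-13:05, 14:25-17:45.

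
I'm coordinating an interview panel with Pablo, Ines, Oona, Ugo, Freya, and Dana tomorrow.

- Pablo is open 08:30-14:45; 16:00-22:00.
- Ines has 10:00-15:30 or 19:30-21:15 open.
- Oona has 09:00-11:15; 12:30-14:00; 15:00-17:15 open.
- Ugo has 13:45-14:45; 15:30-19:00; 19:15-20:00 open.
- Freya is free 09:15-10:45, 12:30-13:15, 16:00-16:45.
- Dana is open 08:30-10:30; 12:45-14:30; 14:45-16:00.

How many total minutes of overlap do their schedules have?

0

Pablo ∩ Ines: 10:00-14:45, 19:30-21:15.
Pablo ∩ Ines ∩ Oona: 10:00-11:15, 12:30-14:00.
Pablo ∩ Ines ∩ Oona ∩ Ugo: 13:45-14:00.
Pablo ∩ Ines ∩ Oona ∩ Ugo ∩ Freya: ∅.
Pablo ∩ Ines ∩ Oona ∩ Ugo ∩ Freya ∩ Dana: ∅.
There is no time when everyone is free.
There is no common window, so the total is 0 minutes.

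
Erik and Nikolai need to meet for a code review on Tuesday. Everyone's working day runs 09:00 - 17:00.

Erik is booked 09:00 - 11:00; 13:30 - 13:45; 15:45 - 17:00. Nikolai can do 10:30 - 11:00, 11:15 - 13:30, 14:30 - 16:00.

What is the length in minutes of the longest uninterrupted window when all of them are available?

135

Erik free: 11:00-13:30, 13:45-15:45 (invert busy blocks within the working day).
Nikolai free: 10:30-11:00, 11:15-13:30, 14:30-16:00.
Erik ∩ Nikolai: 11:15-13:30, 14:30-15:45.
So the common availability across everyone is 11:15-13:30, 14:30-15:45.
The longest is 11:15-13:30 at 135 minutes.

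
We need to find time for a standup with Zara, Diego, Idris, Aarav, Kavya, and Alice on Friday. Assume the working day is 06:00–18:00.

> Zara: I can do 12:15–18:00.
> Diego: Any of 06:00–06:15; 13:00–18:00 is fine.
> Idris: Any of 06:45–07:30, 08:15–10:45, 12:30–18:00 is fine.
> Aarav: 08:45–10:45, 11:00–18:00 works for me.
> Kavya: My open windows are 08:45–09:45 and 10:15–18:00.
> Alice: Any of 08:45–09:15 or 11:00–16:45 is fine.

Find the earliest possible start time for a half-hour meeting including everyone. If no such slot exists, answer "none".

13:00

Zara ∩ Diego: 13:00-18:00.
Zara ∩ Diego ∩ Idris: 13:00-18:00.
Zara ∩ Diego ∩ Idris ∩ Aarav: 13:00-18:00.
Zara ∩ Diego ∩ Idris ∩ Aarav ∩ Kavya: 13:00-18:00.
Zara ∩ Diego ∩ Idris ∩ Aarav ∩ Kavya ∩ Alice: 13:00-16:45.
The first common window of at least 30 minutes is 13:00-16:45, so the earliest start is 13:00.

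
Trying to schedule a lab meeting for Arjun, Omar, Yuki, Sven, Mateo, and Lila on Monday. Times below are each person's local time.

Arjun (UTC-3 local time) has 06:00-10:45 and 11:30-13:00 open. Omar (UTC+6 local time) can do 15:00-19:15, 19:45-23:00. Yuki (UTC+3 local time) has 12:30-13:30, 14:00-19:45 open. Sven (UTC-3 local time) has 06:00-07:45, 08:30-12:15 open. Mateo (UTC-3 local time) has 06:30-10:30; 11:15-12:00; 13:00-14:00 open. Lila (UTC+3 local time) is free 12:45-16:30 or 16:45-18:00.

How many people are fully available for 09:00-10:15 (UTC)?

Arjun in UTC: 09:00-13:45, 14:30-16:00 (add 3h to convert from UTC-3).
Omar in UTC: 09:00-13:15, 13:45-17:00 (subtract 6h to convert from UTC+6).
Yuki in UTC: 09:30-10:30, 11:00-16:45 (subtract 3h to convert from UTC+3).
Sven in UTC: 09:00-10:45, 11:30-15:15 (add 3h to convert from UTC-3).
Mateo in UTC: 09:30-13:30, 14:15-15:00, 16:00-17:00 (add 3h to convert from UTC-3).
Lila in UTC: 09:45-13:30, 13:45-15:00 (subtract 3h to convert from UTC+3).
Arjun, Omar, and Sven can make the full 09:00-10:15 slot — that's 3.

3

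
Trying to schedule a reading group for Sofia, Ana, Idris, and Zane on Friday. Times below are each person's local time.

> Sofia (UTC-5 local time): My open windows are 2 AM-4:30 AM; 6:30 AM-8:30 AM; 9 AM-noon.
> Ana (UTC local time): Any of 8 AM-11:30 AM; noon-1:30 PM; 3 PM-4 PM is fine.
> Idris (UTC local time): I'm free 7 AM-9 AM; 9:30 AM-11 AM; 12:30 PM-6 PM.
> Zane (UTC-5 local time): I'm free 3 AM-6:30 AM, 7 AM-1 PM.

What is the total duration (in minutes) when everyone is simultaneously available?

180

Sofia in UTC: 07:00-09:30, 11:30-13:30, 14:00-17:00 (add 5h to convert from UTC-5).
Ana in UTC: 08:00-11:30, 12:00-13:30, 15:00-16:00.
Idris in UTC: 07:00-09:00, 09:30-11:00, 12:30-18:00.
Zane in UTC: 08:00-11:30, 12:00-18:00 (add 5h to convert from UTC-5).
Sofia ∩ Ana: 08:00-09:30, 12:00-13:30, 15:00-16:00.
Sofia ∩ Ana ∩ Idris: 08:00-09:00, 12:30-13:30, 15:00-16:00.
Sofia ∩ Ana ∩ Idris ∩ Zane: 08:00-09:00, 12:30-13:30, 15:00-16:00.
Those are the intersection windows.
Summing the common windows: 60 + 60 + 60 = 180 minutes.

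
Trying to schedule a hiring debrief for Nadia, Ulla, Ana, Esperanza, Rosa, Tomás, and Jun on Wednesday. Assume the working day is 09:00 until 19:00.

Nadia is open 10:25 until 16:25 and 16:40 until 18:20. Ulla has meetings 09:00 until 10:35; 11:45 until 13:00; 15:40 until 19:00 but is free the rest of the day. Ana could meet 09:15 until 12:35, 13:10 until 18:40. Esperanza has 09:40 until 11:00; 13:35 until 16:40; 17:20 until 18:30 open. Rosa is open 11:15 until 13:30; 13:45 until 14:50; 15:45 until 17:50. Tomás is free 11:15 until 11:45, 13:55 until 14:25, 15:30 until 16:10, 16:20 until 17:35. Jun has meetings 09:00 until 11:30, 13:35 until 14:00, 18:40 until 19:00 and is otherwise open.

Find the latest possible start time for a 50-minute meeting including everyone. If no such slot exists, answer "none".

none

Nadia free: 10:25-16:25, 16:40-18:20.
Ulla free: 10:35-11:45, 13:00-15:40 (invert busy blocks within the working day).
Ana free: 09:15-12:35, 13:10-18:40.
Esperanza free: 09:40-11:00, 13:35-16:40, 17:20-18:30.
Rosa free: 11:15-13:30, 13:45-14:50, 15:45-17:50.
Tomás free: 11:15-11:45, 13:55-14:25, 15:30-16:10, 16:20-17:35.
Jun free: 11:30-13:35, 14:00-18:40 (invert busy blocks within the working day).
Nadia ∩ Ulla: 10:35-11:45, 13:00-15:40.
Nadia ∩ Ulla ∩ Ana: 10:35-11:45, 13:10-15:40.
Nadia ∩ Ulla ∩ Ana ∩ Esperanza: 10:35-11:00, 13:35-15:40.
Nadia ∩ Ulla ∩ Ana ∩ Esperanza ∩ Rosa: 13:45-14:50.
Nadia ∩ Ulla ∩ Ana ∩ Esperanza ∩ Rosa ∩ Tomás: 13:55-14:25.
Nadia ∩ Ulla ∩ Ana ∩ Esperanza ∩ Rosa ∩ Tomás ∩ Jun: 14:00-14:25.
No common window is at least 50 minutes long.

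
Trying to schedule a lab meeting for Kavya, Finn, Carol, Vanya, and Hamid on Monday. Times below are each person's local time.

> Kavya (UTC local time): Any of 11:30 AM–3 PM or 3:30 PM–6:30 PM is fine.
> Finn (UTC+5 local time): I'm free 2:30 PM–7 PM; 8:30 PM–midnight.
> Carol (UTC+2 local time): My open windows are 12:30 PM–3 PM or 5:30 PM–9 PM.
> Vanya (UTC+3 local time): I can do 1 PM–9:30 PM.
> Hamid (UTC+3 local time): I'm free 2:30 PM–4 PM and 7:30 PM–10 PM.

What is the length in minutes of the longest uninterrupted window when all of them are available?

Kavya in UTC: 11:30-15:00, 15:30-18:30.
Finn in UTC: 09:30-14:00, 15:30-19:00 (subtract 5h to convert from UTC+5).
Carol in UTC: 10:30-13:00, 15:30-19:00 (subtract 2h to convert from UTC+2).
Vanya in UTC: 10:00-18:30 (subtract 3h to convert from UTC+3).
Hamid in UTC: 11:30-13:00, 16:30-19:00 (subtract 3h to convert from UTC+3).
Kavya ∩ Finn: 11:30-14:00, 15:30-18:30.
Kavya ∩ Finn ∩ Carol: 11:30-13:00, 15:30-18:30.
Kavya ∩ Finn ∩ Carol ∩ Vanya: 11:30-13:00, 15:30-18:30.
Kavya ∩ Finn ∩ Carol ∩ Vanya ∩ Hamid: 11:30-13:00, 16:30-18:30.
The longest is 16:30-18:30 at 120 minutes.

120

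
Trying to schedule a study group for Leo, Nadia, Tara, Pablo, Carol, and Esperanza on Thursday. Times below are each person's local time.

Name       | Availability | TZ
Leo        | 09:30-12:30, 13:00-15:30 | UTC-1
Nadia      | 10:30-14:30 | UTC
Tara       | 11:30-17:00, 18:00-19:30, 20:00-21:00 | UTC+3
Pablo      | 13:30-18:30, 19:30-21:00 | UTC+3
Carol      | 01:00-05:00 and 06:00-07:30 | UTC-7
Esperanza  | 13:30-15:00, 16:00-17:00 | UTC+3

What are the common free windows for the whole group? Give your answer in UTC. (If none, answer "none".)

10:30-12:00, 13:00-13:30

Leo in UTC: 10:30-13:30, 14:00-16:30 (add 1h to convert from UTC-1).
Nadia in UTC: 10:30-14:30.
Tara in UTC: 08:30-14:00, 15:00-16:30, 17:00-18:00 (subtract 3h to convert from UTC+3).
Pablo in UTC: 10:30-15:30, 16:30-18:00 (subtract 3h to convert from UTC+3).
Carol in UTC: 08:00-12:00, 13:00-14:30 (add 7h to convert from UTC-7).
Esperanza in UTC: 10:30-12:00, 13:00-14:00 (subtract 3h to convert from UTC+3).
Leo ∩ Nadia: 10:30-13:30, 14:00-14:30.
Leo ∩ Nadia ∩ Tara: 10:30-13:30.
Leo ∩ Nadia ∩ Tara ∩ Pablo: 10:30-13:30.
Leo ∩ Nadia ∩ Tara ∩ Pablo ∩ Carol: 10:30-12:00, 13:00-13:30.
Leo ∩ Nadia ∩ Tara ∩ Pablo ∩ Carol ∩ Esperanza: 10:30-12:00, 13:00-13:30.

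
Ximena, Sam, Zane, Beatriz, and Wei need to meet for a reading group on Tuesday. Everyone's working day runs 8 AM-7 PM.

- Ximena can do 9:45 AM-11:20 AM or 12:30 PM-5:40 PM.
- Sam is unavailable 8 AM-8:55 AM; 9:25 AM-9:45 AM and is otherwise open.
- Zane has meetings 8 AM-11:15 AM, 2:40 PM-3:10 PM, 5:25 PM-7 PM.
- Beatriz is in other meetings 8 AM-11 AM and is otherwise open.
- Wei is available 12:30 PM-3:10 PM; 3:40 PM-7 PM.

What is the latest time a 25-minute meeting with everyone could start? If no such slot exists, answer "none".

Ximena free: 09:45-11:20, 12:30-17:40.
Sam free: 08:55-09:25, 09:45-19:00 (invert busy blocks within the working day).
Zane free: 11:15-14:40, 15:10-17:25 (invert busy blocks within the working day).
Beatriz free: 11:00-19:00 (invert busy blocks within the working day).
Wei free: 12:30-15:10, 15:40-19:00.
Ximena ∩ Sam: 09:45-11:20, 12:30-17:40.
Ximena ∩ Sam ∩ Zane: 11:15-11:20, 12:30-14:40, 15:10-17:25.
Ximena ∩ Sam ∩ Zane ∩ Beatriz: 11:15-11:20, 12:30-14:40, 15:10-17:25.
Ximena ∩ Sam ∩ Zane ∩ Beatriz ∩ Wei: 12:30-14:40, 15:40-17:25.
The last common window of at least 25 minutes is 15:40-17:25; a 25-minute meeting can start as late as 17:00 and still end by 17:25.

17:00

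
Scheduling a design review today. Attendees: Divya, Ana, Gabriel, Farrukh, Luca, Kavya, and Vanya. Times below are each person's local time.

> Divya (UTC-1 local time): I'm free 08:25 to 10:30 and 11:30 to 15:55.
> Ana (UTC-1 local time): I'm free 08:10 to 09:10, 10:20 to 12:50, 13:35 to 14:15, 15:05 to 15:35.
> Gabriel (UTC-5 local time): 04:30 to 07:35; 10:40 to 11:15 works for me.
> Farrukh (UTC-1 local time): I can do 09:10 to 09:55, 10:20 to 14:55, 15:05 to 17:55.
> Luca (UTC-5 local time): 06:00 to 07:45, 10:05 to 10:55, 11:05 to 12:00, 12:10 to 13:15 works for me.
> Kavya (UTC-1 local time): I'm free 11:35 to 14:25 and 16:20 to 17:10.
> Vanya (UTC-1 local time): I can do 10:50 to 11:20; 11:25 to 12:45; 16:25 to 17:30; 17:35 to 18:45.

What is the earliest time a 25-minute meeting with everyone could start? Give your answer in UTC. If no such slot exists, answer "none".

none

Divya in UTC: 09:25-11:30, 12:30-16:55 (add 1h to convert from UTC-1).
Ana in UTC: 09:10-10:10, 11:20-13:50, 14:35-15:15, 16:05-16:35 (add 1h to convert from UTC-1).
Gabriel in UTC: 09:30-12:35, 15:40-16:15 (add 5h to convert from UTC-5).
Farrukh in UTC: 10:10-10:55, 11:20-15:55, 16:05-18:55 (add 1h to convert from UTC-1).
Luca in UTC: 11:00-12:45, 15:05-15:55, 16:05-17:00, 17:10-18:15 (add 5h to convert from UTC-5).
Kavya in UTC: 12:35-15:25, 17:20-18:10 (add 1h to convert from UTC-1).
Vanya in UTC: 11:50-12:20, 12:25-13:45, 17:25-18:30, 18:35-19:45 (add 1h to convert from UTC-1).
Divya ∩ Ana: 09:25-10:10, 11:20-11:30, 12:30-13:50, 14:35-15:15, 16:05-16:35.
Divya ∩ Ana ∩ Gabriel: 09:30-10:10, 11:20-11:30, 12:30-12:35, 16:05-16:15.
Divya ∩ Ana ∩ Gabriel ∩ Farrukh: 11:20-11:30, 12:30-12:35, 16:05-16:15.
Divya ∩ Ana ∩ Gabriel ∩ Farrukh ∩ Luca: 11:20-11:30, 12:30-12:35, 16:05-16:15.
Divya ∩ Ana ∩ Gabriel ∩ Farrukh ∩ Luca ∩ Kavya: ∅.
Divya ∩ Ana ∩ Gabriel ∩ Farrukh ∩ Luca ∩ Kavya ∩ Vanya: ∅.
There is no time when everyone is free.
No common window is at least 25 minutes long.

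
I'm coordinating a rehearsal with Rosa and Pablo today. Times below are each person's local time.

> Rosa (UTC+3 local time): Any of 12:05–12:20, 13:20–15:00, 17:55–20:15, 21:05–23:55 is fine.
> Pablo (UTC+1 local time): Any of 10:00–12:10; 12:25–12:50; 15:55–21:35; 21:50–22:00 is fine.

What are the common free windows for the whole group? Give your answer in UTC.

09:05-09:20, 10:20-11:10, 11:25-11:50, 14:55-17:15, 18:05-20:35, 20:50-20:55

Rosa in UTC: 09:05-09:20, 10:20-12:00, 14:55-17:15, 18:05-20:55 (subtract 3h to convert from UTC+3).
Pablo in UTC: 09:00-11:10, 11:25-11:50, 14:55-20:35, 20:50-21:00 (subtract 1h to convert from UTC+1).
Rosa ∩ Pablo: 09:05-09:20, 10:20-11:10, 11:25-11:50, 14:55-17:15, 18:05-20:35, 20:50-20:55.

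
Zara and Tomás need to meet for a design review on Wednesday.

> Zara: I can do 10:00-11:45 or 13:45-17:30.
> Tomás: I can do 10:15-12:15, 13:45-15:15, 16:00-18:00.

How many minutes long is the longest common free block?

Zara ∩ Tomás: 10:15-11:45, 13:45-15:15, 16:00-17:30.
The longest is 10:15-11:45 at 90 minutes.

90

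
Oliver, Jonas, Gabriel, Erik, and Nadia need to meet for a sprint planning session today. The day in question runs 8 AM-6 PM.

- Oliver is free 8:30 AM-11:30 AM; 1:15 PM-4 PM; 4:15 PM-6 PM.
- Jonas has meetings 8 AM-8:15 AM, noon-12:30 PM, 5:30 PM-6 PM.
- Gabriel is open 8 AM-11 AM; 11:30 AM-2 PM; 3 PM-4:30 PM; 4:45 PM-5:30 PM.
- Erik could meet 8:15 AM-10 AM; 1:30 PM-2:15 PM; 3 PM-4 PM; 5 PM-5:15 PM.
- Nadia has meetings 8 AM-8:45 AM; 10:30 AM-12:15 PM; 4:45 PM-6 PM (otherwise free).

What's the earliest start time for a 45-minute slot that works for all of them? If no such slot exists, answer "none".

Oliver free: 08:30-11:30, 13:15-16:00, 16:15-18:00.
Jonas free: 08:15-12:00, 12:30-17:30 (invert busy blocks within the working day).
Gabriel free: 08:00-11:00, 11:30-14:00, 15:00-16:30, 16:45-17:30.
Erik free: 08:15-10:00, 13:30-14:15, 15:00-16:00, 17:00-17:15.
Nadia free: 08:45-10:30, 12:15-16:45 (invert busy blocks within the working day).
Oliver ∩ Jonas: 08:30-11:30, 13:15-16:00, 16:15-17:30.
Oliver ∩ Jonas ∩ Gabriel: 08:30-11:00, 13:15-14:00, 15:00-16:00, 16:15-16:30, 16:45-17:30.
Oliver ∩ Jonas ∩ Gabriel ∩ Erik: 08:30-10:00, 13:30-14:00, 15:00-16:00, 17:00-17:15.
Oliver ∩ Jonas ∩ Gabriel ∩ Erik ∩ Nadia: 08:45-10:00, 13:30-14:00, 15:00-16:00.
The first common window of at least 45 minutes is 08:45-10:00, so the earliest start is 08:45.

08:45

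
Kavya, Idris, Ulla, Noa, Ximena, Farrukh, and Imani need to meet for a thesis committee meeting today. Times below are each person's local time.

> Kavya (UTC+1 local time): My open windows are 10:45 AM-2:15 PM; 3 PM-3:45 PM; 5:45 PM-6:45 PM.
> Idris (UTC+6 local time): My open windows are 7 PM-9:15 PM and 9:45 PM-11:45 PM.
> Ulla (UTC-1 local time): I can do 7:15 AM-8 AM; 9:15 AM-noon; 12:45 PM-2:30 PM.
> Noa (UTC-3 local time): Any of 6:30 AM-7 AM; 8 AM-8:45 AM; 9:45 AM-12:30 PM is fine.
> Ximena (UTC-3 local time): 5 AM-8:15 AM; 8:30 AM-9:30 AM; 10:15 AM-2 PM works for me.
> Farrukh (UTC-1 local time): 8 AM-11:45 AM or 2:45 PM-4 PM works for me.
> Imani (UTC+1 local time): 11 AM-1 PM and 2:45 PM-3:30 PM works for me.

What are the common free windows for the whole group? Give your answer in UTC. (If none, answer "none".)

none

Kavya in UTC: 09:45-13:15, 14:00-14:45, 16:45-17:45 (subtract 1h to convert from UTC+1).
Idris in UTC: 13:00-15:15, 15:45-17:45 (subtract 6h to convert from UTC+6).
Ulla in UTC: 08:15-09:00, 10:15-13:00, 13:45-15:30 (add 1h to convert from UTC-1).
Noa in UTC: 09:30-10:00, 11:00-11:45, 12:45-15:30 (add 3h to convert from UTC-3).
Ximena in UTC: 08:00-11:15, 11:30-12:30, 13:15-17:00 (add 3h to convert from UTC-3).
Farrukh in UTC: 09:00-12:45, 15:45-17:00 (add 1h to convert from UTC-1).
Imani in UTC: 10:00-12:00, 13:45-14:30 (subtract 1h to convert from UTC+1).
Kavya ∩ Idris: 13:00-13:15, 14:00-14:45, 16:45-17:45.
Kavya ∩ Idris ∩ Ulla: 14:00-14:45.
Kavya ∩ Idris ∩ Ulla ∩ Noa: 14:00-14:45.
Kavya ∩ Idris ∩ Ulla ∩ Noa ∩ Ximena: 14:00-14:45.
Kavya ∩ Idris ∩ Ulla ∩ Noa ∩ Ximena ∩ Farrukh: ∅.
Kavya ∩ Idris ∩ Ulla ∩ Noa ∩ Ximena ∩ Farrukh ∩ Imani: ∅.
There is no time when everyone is free.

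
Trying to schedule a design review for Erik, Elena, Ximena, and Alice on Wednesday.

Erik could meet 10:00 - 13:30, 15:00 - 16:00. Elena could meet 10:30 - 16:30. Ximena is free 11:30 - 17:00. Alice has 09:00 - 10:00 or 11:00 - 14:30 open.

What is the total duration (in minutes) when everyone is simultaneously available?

120

Erik ∩ Elena: 10:30-13:30, 15:00-16:00.
Erik ∩ Elena ∩ Ximena: 11:30-13:30, 15:00-16:00.
Erik ∩ Elena ∩ Ximena ∩ Alice: 11:30-13:30.
That's a single block of 120 minutes.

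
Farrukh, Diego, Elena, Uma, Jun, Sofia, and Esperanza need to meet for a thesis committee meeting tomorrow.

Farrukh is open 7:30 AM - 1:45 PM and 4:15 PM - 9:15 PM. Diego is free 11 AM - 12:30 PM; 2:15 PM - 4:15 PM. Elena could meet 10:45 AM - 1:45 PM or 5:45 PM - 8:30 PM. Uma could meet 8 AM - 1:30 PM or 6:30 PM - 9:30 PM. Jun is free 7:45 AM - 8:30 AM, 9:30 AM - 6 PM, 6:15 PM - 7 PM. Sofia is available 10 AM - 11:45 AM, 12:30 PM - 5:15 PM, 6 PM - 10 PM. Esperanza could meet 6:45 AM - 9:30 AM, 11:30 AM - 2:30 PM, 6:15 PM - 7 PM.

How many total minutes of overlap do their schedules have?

Farrukh ∩ Diego: 11:00-12:30.
Farrukh ∩ Diego ∩ Elena: 11:00-12:30.
Farrukh ∩ Diego ∩ Elena ∩ Uma: 11:00-12:30.
Farrukh ∩ Diego ∩ Elena ∩ Uma ∩ Jun: 11:00-12:30.
Farrukh ∩ Diego ∩ Elena ∩ Uma ∩ Jun ∩ Sofia: 11:00-11:45.
Farrukh ∩ Diego ∩ Elena ∩ Uma ∩ Jun ∩ Sofia ∩ Esperanza: 11:30-11:45.
That's a single block of 15 minutes.

15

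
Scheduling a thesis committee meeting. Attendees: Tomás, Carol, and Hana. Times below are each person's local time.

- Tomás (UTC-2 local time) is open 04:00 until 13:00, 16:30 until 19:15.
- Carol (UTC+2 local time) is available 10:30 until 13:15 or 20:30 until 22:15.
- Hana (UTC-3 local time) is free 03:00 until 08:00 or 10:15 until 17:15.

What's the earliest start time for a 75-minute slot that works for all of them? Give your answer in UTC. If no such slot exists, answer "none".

Tomás in UTC: 06:00-15:00, 18:30-21:15 (add 2h to convert from UTC-2).
Carol in UTC: 08:30-11:15, 18:30-20:15 (subtract 2h to convert from UTC+2).
Hana in UTC: 06:00-11:00, 13:15-20:15 (add 3h to convert from UTC-3).
Tomás ∩ Carol: 08:30-11:15, 18:30-20:15.
Tomás ∩ Carol ∩ Hana: 08:30-11:00, 18:30-20:15.
Those are the intersection windows.
The first common window of at least 75 minutes is 08:30-11:00, so the earliest start is 08:30.

08:30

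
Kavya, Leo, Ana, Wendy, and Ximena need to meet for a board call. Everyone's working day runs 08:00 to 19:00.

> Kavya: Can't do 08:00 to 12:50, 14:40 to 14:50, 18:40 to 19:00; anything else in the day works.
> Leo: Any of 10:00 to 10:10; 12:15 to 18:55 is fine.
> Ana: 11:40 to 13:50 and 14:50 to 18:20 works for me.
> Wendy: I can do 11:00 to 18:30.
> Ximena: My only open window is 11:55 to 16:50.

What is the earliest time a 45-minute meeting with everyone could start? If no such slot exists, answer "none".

12:50

Kavya free: 12:50-14:40, 14:50-18:40 (invert busy blocks within the working day).
Leo free: 10:00-10:10, 12:15-18:55.
Ana free: 11:40-13:50, 14:50-18:20.
Wendy free: 11:00-18:30.
Ximena free: 11:55-16:50.
Kavya ∩ Leo: 12:50-14:40, 14:50-18:40.
Kavya ∩ Leo ∩ Ana: 12:50-13:50, 14:50-18:20.
Kavya ∩ Leo ∩ Ana ∩ Wendy: 12:50-13:50, 14:50-18:20.
Kavya ∩ Leo ∩ Ana ∩ Wendy ∩ Ximena: 12:50-13:50, 14:50-16:50.
The first common window of at least 45 minutes is 12:50-13:50, so the earliest start is 12:50.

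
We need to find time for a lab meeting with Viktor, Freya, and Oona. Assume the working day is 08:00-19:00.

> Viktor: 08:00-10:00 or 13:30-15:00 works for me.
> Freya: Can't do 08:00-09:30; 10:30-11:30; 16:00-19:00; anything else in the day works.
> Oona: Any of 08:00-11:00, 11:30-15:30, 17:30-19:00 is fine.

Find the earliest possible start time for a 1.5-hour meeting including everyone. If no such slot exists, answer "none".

Viktor free: 08:00-10:00, 13:30-15:00.
Freya free: 09:30-10:30, 11:30-16:00 (invert busy blocks within the working day).
Oona free: 08:00-11:00, 11:30-15:30, 17:30-19:00.
Viktor ∩ Freya: 09:30-10:00, 13:30-15:00.
Viktor ∩ Freya ∩ Oona: 09:30-10:00, 13:30-15:00.
The first common window of at least 90 minutes is 13:30-15:00, so the earliest start is 13:30.

13:30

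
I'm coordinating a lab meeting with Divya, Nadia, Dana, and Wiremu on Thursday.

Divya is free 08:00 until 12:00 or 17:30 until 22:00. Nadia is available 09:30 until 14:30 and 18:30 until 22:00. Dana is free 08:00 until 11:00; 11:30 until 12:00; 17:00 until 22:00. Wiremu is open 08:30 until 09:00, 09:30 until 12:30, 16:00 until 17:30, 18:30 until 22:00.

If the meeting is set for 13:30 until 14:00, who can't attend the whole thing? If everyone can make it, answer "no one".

Divya: not fully free for 13:30-14:00. Nadia: free for 13:30-14:00. Dana: not fully free for 13:30-14:00. Wiremu: not fully free for 13:30-14:00.

Dana, Divya, Wiremu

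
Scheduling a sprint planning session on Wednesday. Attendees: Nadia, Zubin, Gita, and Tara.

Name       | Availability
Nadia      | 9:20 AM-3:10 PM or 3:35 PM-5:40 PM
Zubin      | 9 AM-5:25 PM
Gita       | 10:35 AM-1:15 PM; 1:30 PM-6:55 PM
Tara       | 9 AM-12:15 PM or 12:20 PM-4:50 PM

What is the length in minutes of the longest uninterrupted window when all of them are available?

100

Nadia ∩ Zubin: 09:20-15:10, 15:35-17:25.
Nadia ∩ Zubin ∩ Gita: 10:35-13:15, 13:30-15:10, 15:35-17:25.
Nadia ∩ Zubin ∩ Gita ∩ Tara: 10:35-12:15, 12:20-13:15, 13:30-15:10, 15:35-16:50.
Those are the intersection windows.
The longest is 10:35-12:15 at 100 minutes.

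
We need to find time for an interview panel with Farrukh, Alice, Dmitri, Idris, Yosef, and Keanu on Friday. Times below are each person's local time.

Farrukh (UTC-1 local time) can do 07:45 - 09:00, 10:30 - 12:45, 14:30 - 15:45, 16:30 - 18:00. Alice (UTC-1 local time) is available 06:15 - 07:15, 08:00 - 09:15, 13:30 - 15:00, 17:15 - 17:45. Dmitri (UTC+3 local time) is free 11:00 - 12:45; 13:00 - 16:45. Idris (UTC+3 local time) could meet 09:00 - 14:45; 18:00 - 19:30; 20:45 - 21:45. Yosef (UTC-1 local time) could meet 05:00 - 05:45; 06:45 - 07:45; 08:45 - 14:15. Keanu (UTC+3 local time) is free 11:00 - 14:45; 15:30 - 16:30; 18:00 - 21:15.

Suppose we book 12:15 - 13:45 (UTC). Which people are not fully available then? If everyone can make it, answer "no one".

Alice, Idris, Keanu

Farrukh in UTC: 08:45-10:00, 11:30-13:45, 15:30-16:45, 17:30-19:00 (add 1h to convert from UTC-1).
Alice in UTC: 07:15-08:15, 09:00-10:15, 14:30-16:00, 18:15-18:45 (add 1h to convert from UTC-1).
Dmitri in UTC: 08:00-09:45, 10:00-13:45 (subtract 3h to convert from UTC+3).
Idris in UTC: 06:00-11:45, 15:00-16:30, 17:45-18:45 (subtract 3h to convert from UTC+3).
Yosef in UTC: 06:00-06:45, 07:45-08:45, 09:45-15:15 (add 1h to convert from UTC-1).
Keanu in UTC: 08:00-11:45, 12:30-13:30, 15:00-18:15 (subtract 3h to convert from UTC+3).
Farrukh: free for 12:15-13:45. Alice: not fully free for 12:15-13:45. Dmitri: free for 12:15-13:45. Idris: not fully free for 12:15-13:45. Yosef: free for 12:15-13:45. Keanu: not fully free for 12:15-13:45.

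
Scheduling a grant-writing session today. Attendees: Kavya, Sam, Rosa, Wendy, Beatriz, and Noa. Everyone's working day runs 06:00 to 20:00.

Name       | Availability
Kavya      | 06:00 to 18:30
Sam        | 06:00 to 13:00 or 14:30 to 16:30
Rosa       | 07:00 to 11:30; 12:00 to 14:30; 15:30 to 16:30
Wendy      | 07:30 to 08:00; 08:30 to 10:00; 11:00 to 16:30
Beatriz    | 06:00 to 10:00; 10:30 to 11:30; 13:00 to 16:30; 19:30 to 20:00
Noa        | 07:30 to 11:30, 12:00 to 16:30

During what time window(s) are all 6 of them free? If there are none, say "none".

Kavya ∩ Sam: 06:00-13:00, 14:30-16:30.
Kavya ∩ Sam ∩ Rosa: 07:00-11:30, 12:00-13:00, 15:30-16:30.
Kavya ∩ Sam ∩ Rosa ∩ Wendy: 07:30-08:00, 08:30-10:00, 11:00-11:30, 12:00-13:00, 15:30-16:30.
Kavya ∩ Sam ∩ Rosa ∩ Wendy ∩ Beatriz: 07:30-08:00, 08:30-10:00, 11:00-11:30, 15:30-16:30.
Kavya ∩ Sam ∩ Rosa ∩ Wendy ∩ Beatriz ∩ Noa: 07:30-08:00, 08:30-10:00, 11:00-11:30, 15:30-16:30.

07:30-08:00, 08:30-10:00, 11:00-11:30, 15:30-16:30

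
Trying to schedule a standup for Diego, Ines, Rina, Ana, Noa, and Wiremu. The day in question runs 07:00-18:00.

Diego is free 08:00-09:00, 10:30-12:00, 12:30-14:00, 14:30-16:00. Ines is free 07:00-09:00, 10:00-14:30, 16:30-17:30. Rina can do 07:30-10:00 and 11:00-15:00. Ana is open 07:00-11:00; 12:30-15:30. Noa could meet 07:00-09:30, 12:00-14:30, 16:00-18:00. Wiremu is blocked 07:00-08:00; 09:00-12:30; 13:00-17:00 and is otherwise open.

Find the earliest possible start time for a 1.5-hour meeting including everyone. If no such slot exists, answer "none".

none

Diego free: 08:00-09:00, 10:30-12:00, 12:30-14:00, 14:30-16:00.
Ines free: 07:00-09:00, 10:00-14:30, 16:30-17:30.
Rina free: 07:30-10:00, 11:00-15:00.
Ana free: 07:00-11:00, 12:30-15:30.
Noa free: 07:00-09:30, 12:00-14:30, 16:00-18:00.
Wiremu free: 08:00-09:00, 12:30-13:00, 17:00-18:00 (invert busy blocks within the working day).
Diego ∩ Ines: 08:00-09:00, 10:30-12:00, 12:30-14:00.
Diego ∩ Ines ∩ Rina: 08:00-09:00, 11:00-12:00, 12:30-14:00.
Diego ∩ Ines ∩ Rina ∩ Ana: 08:00-09:00, 12:30-14:00.
Diego ∩ Ines ∩ Rina ∩ Ana ∩ Noa: 08:00-09:00, 12:30-14:00.
Diego ∩ Ines ∩ Rina ∩ Ana ∩ Noa ∩ Wiremu: 08:00-09:00, 12:30-13:00.
Those are the intersection windows.
No common window is at least 90 minutes long.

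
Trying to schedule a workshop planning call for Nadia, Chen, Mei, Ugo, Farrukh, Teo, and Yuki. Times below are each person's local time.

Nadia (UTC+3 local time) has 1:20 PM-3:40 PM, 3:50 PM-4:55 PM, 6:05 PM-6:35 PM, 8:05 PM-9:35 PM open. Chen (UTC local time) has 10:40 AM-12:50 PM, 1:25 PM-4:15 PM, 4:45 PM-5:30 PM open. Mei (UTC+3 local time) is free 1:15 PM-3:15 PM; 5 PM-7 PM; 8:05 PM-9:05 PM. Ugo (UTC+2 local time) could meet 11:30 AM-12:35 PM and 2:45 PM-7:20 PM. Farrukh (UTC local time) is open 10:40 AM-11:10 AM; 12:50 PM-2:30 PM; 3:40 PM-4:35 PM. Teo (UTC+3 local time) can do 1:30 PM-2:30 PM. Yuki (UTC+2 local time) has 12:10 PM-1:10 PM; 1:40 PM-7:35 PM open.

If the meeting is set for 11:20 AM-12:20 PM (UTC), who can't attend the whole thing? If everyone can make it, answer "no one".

Farrukh, Mei, Teo, Ugo, Yuki

Nadia in UTC: 10:20-12:40, 12:50-13:55, 15:05-15:35, 17:05-18:35 (subtract 3h to convert from UTC+3).
Chen in UTC: 10:40-12:50, 13:25-16:15, 16:45-17:30.
Mei in UTC: 10:15-12:15, 14:00-16:00, 17:05-18:05 (subtract 3h to convert from UTC+3).
Ugo in UTC: 09:30-10:35, 12:45-17:20 (subtract 2h to convert from UTC+2).
Farrukh in UTC: 10:40-11:10, 12:50-14:30, 15:40-16:35.
Teo in UTC: 10:30-11:30 (subtract 3h to convert from UTC+3).
Yuki in UTC: 10:10-11:10, 11:40-17:35 (subtract 2h to convert from UTC+2).
Nadia: free for 11:20-12:20. Chen: free for 11:20-12:20. Mei: not fully free for 11:20-12:20. Ugo: not fully free for 11:20-12:20. Farrukh: not fully free for 11:20-12:20. Teo: not fully free for 11:20-12:20. Yuki: not fully free for 11:20-12:20.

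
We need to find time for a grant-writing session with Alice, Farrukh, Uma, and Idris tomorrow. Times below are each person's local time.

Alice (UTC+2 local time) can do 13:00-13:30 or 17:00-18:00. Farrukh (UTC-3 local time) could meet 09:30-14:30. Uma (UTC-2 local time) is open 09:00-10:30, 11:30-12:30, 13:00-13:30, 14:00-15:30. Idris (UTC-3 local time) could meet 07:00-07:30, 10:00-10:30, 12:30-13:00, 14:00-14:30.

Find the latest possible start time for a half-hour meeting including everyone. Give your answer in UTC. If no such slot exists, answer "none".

Alice in UTC: 11:00-11:30, 15:00-16:00 (subtract 2h to convert from UTC+2).
Farrukh in UTC: 12:30-17:30 (add 3h to convert from UTC-3).
Uma in UTC: 11:00-12:30, 13:30-14:30, 15:00-15:30, 16:00-17:30 (add 2h to convert from UTC-2).
Idris in UTC: 10:00-10:30, 13:00-13:30, 15:30-16:00, 17:00-17:30 (add 3h to convert from UTC-3).
Alice ∩ Farrukh: 15:00-16:00.
Alice ∩ Farrukh ∩ Uma: 15:00-15:30.
Alice ∩ Farrukh ∩ Uma ∩ Idris: ∅.
There is no time when everyone is free.
No common window is at least 30 minutes long.

none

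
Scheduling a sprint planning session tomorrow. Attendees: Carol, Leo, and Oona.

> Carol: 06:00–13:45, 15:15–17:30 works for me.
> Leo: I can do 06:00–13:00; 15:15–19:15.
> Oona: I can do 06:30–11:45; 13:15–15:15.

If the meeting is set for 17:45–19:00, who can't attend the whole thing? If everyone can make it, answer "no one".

Carol: not fully free for 17:45-19:00. Leo: free for 17:45-19:00. Oona: not fully free for 17:45-19:00.

Carol, Oona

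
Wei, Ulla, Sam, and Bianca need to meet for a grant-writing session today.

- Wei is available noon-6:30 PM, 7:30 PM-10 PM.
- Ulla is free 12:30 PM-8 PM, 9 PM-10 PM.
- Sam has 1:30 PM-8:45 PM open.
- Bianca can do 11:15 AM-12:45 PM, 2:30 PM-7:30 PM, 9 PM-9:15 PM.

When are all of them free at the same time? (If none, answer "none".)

Wei ∩ Ulla: 12:30-18:30, 19:30-20:00, 21:00-22:00.
Wei ∩ Ulla ∩ Sam: 13:30-18:30, 19:30-20:00.
Wei ∩ Ulla ∩ Sam ∩ Bianca: 14:30-18:30.

14:30-18:30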